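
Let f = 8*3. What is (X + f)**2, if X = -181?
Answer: 24649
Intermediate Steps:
f = 24
(X + f)**2 = (-181 + 24)**2 = (-157)**2 = 24649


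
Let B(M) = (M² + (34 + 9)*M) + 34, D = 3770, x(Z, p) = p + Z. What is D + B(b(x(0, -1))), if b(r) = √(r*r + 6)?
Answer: 3811 + 43*√7 ≈ 3924.8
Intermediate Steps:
x(Z, p) = Z + p
b(r) = √(6 + r²) (b(r) = √(r² + 6) = √(6 + r²))
B(M) = 34 + M² + 43*M (B(M) = (M² + 43*M) + 34 = 34 + M² + 43*M)
D + B(b(x(0, -1))) = 3770 + (34 + (√(6 + (0 - 1)²))² + 43*√(6 + (0 - 1)²)) = 3770 + (34 + (√(6 + (-1)²))² + 43*√(6 + (-1)²)) = 3770 + (34 + (√(6 + 1))² + 43*√(6 + 1)) = 3770 + (34 + (√7)² + 43*√7) = 3770 + (34 + 7 + 43*√7) = 3770 + (41 + 43*√7) = 3811 + 43*√7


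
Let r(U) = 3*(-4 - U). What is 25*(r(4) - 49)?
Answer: -1825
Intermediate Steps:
r(U) = -12 - 3*U
25*(r(4) - 49) = 25*((-12 - 3*4) - 49) = 25*((-12 - 12) - 49) = 25*(-24 - 49) = 25*(-73) = -1825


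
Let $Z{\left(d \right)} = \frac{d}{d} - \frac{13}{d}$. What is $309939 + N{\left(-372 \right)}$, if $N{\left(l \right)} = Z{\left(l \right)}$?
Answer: $\frac{115297693}{372} \approx 3.0994 \cdot 10^{5}$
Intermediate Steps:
$Z{\left(d \right)} = 1 - \frac{13}{d}$
$N{\left(l \right)} = \frac{-13 + l}{l}$
$309939 + N{\left(-372 \right)} = 309939 + \frac{-13 - 372}{-372} = 309939 - - \frac{385}{372} = 309939 + \frac{385}{372} = \frac{115297693}{372}$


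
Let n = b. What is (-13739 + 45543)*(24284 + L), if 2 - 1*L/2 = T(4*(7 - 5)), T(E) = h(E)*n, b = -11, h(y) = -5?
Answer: 768957112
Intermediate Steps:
n = -11
T(E) = 55 (T(E) = -5*(-11) = 55)
L = -106 (L = 4 - 2*55 = 4 - 110 = -106)
(-13739 + 45543)*(24284 + L) = (-13739 + 45543)*(24284 - 106) = 31804*24178 = 768957112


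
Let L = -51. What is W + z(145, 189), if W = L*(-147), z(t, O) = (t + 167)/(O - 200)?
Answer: 82155/11 ≈ 7468.6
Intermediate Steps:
z(t, O) = (167 + t)/(-200 + O)
W = 7497 (W = -51*(-147) = 7497)
W + z(145, 189) = 7497 + (167 + 145)/(-200 + 189) = 7497 + 312/(-11) = 7497 - 1/11*312 = 7497 - 312/11 = 82155/11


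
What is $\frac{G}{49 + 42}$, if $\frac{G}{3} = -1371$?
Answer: $- \frac{4113}{91} \approx -45.198$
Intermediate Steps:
$G = -4113$ ($G = 3 \left(-1371\right) = -4113$)
$\frac{G}{49 + 42} = \frac{1}{49 + 42} \left(-4113\right) = \frac{1}{91} \left(-4113\right) = - \frac{4113}{91}$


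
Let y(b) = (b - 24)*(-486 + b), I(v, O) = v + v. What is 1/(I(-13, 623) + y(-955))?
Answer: 1/1410713 ≈ 7.0886e-7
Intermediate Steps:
I(v, O) = 2*v
y(b) = (-486 + b)*(-24 + b) (y(b) = (-24 + b)*(-486 + b) = (-486 + b)*(-24 + b))
1/(I(-13, 623) + y(-955)) = 1/(2*(-13) + (11664 + (-955)**2 - 510*(-955))) = 1/(-26 + (11664 + 912025 + 487050)) = 1/(-26 + 1410739) = 1/1410713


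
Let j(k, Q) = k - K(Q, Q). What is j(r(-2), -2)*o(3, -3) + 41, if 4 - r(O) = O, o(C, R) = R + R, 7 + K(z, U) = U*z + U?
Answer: -25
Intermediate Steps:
K(z, U) = -7 + U + U*z (K(z, U) = -7 + (U*z + U) = -7 + (U + U*z) = -7 + U + U*z)
o(C, R) = 2*R
r(O) = 4 - O
j(k, Q) = 7 + k - Q - Q**2 (j(k, Q) = k - (-7 + Q + Q*Q) = k - (-7 + Q + Q**2) = k + (7 - Q - Q**2) = 7 + k - Q - Q**2)
j(r(-2), -2)*o(3, -3) + 41 = (7 + (4 - 1*(-2)) - 1*(-2) - 1*(-2)**2)*(2*(-3)) + 41 = (7 + (4 + 2) + 2 - 1*4)*(-6) + 41 = (7 + 6 + 2 - 4)*(-6) + 41 = 11*(-6) + 41 = -66 + 41 = -25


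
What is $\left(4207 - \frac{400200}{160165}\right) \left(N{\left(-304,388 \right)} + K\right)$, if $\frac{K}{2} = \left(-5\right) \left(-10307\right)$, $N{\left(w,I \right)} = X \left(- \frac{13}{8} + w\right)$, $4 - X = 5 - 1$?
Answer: $\frac{13881755268370}{32033} \approx 4.3336 \cdot 10^{8}$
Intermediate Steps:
$X = 0$ ($X = 4 - \left(5 - 1\right) = 4 - 4 = 0$)
$N{\left(w,I \right)} = 0$ ($N{\left(w,I \right)} = 0 \left(- \frac{13}{8} + w\right) = 0$)
$K = 103070$ ($K = 2 \left(\left(-5\right) \left(-10307\right)\right) = 2 \cdot 51535 = 103070$)
$\left(4207 - \frac{400200}{160165}\right) \left(N{\left(-304,388 \right)} + K\right) = \left(4207 - \frac{400200}{160165}\right) \left(0 + 103070\right) = \left(4207 - \frac{80040}{32033}\right) 103070 = \frac{134682791}{32033} \cdot 103070 = \frac{13881755268370}{32033}$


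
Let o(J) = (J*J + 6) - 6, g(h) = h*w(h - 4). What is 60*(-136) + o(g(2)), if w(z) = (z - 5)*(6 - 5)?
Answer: -7964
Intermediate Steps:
w(z) = -5 + z (w(z) = (-5 + z)*1 = -5 + z)
g(h) = h*(-9 + h) (g(h) = h*(-5 + (h - 4)) = h*(-5 + (-4 + h)) = h*(-9 + h))
o(J) = J² (o(J) = (J² + 6) - 6 = (6 + J²) - 6 = J²)
60*(-136) + o(g(2)) = 60*(-136) + (2*(-9 + 2))² = -8160 + (2*(-7))² = -8160 + (-14)² = -8160 + 196 = -7964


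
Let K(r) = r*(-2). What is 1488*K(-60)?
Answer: 178560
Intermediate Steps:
K(r) = -2*r
1488*K(-60) = 1488*(-2*(-60)) = 1488*120 = 178560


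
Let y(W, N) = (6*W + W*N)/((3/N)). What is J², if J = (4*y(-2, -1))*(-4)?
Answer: 25600/9 ≈ 2844.4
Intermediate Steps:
y(W, N) = N*(6*W + N*W)/3 (y(W, N) = (6*W + N*W)*(N/3) = N*(6*W + N*W)/3)
J = -160/3 (J = (4*((⅓)*(-1)*(-2)*(6 - 1)))*(-4) = (4*((⅓)*(-1)*(-2)*5))*(-4) = (4*(10/3))*(-4) = (40/3)*(-4) = -160/3 ≈ -53.333)
J² = (-160/3)² = 25600/9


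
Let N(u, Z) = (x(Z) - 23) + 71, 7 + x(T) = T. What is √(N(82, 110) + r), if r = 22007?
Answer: 3*√2462 ≈ 148.86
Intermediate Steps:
x(T) = -7 + T
N(u, Z) = 41 + Z (N(u, Z) = ((-7 + Z) - 23) + 71 = (-30 + Z) + 71 = 41 + Z)
√(N(82, 110) + r) = √((41 + 110) + 22007) = √(151 + 22007) = √22158 = 3*√2462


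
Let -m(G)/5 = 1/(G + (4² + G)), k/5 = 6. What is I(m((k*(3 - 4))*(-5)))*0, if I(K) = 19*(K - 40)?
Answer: 0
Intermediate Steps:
k = 30 (k = 5*6 = 30)
m(G) = -5/(16 + 2*G) (m(G) = -5/(G + (4² + G)) = -5/(G + (16 + G)) = -5/(16 + 2*G))
I(K) = -760 + 19*K (I(K) = 19*(-40 + K) = -760 + 19*K)
I(m((k*(3 - 4))*(-5)))*0 = (-760 + 19*(-5/(16 + 2*((30*(3 - 4))*(-5)))))*0 = (-760 + 19*(-5/(16 + 2*((30*(-1))*(-5)))))*0 = (-760 + 19*(-5/(16 + 2*(-30*(-5)))))*0 = (-760 + 19*(-5/(16 + 2*150)))*0 = (-760 + 19*(-5/(16 + 300)))*0 = (-760 + 19*(-5/316))*0 = (-760 - 95/316)*0 = -240255/316*0 = 0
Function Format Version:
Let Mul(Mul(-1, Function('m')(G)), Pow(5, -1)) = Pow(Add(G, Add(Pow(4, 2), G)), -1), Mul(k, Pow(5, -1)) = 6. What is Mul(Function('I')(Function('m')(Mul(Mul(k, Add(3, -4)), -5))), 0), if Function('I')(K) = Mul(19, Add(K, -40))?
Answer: 0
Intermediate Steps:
k = 30 (k = Mul(5, 6) = 30)
Function('m')(G) = Mul(-5, Pow(Add(16, Mul(2, G)), -1)) (Function('m')(G) = Mul(-5, Pow(Add(G, Add(Pow(4, 2), G)), -1)) = Mul(-5, Pow(Add(G, Add(16, G)), -1)) = Mul(-5, Pow(Add(16, Mul(2, G)), -1)))
Function('I')(K) = Add(-760, Mul(19, K)) (Function('I')(K) = Mul(19, Add(-40, K)) = Add(-760, Mul(19, K)))
Mul(Function('I')(Function('m')(Mul(Mul(k, Add(3, -4)), -5))), 0) = Mul(Add(-760, Mul(19, Mul(-5, Pow(Add(16, Mul(2, Mul(Mul(30, Add(3, -4)), -5))), -1)))), 0) = Mul(Add(-760, Mul(19, Mul(-5, Pow(Add(16, Mul(2, Mul(Mul(30, -1), -5))), -1)))), 0) = Mul(Add(-760, Mul(19, Mul(-5, Pow(Add(16, Mul(2, Mul(-30, -5))), -1)))), 0) = Mul(Add(-760, Mul(19, Mul(-5, Pow(Add(16, Mul(2, 150)), -1)))), 0) = Mul(Add(-760, Mul(19, Mul(-5, Pow(Add(16, 300), -1)))), 0) = Mul(Add(-760, Mul(19, Mul(-5, Pow(316, -1)))), 0) = Mul(Add(-760, Mul(19, Mul(-5, Rational(1, 316)))), 0) = Mul(Add(-760, Mul(19, Rational(-5, 316))), 0) = Mul(Add(-760, Rational(-95, 316)), 0) = Mul(Rational(-240255, 316), 0) = 0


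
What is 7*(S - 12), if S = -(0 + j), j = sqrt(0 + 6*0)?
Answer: -84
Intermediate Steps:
j = 0 (j = sqrt(0 + 0) = sqrt(0) = 0)
S = 0 (S = -(0 + 0) = -1*0 = 0)
7*(S - 12) = 7*(0 - 12) = 7*(-12) = -84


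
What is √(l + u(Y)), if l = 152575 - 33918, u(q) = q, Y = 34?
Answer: √118691 ≈ 344.52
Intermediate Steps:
l = 118657
√(l + u(Y)) = √(118657 + 34) = √118691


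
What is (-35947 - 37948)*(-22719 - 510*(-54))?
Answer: -356247795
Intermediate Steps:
(-35947 - 37948)*(-22719 - 510*(-54)) = -73895*(-22719 + 27540) = -73895*4821 = -356247795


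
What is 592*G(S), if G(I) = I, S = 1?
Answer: 592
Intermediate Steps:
592*G(S) = 592*1 = 592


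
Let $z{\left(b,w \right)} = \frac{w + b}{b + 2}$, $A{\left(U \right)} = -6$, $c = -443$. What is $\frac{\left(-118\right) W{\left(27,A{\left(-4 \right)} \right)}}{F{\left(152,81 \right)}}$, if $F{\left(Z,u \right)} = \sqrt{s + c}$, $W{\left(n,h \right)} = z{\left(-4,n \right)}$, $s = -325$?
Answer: $- \frac{1357 i \sqrt{3}}{48} \approx - 48.966 i$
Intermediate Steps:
$z{\left(b,w \right)} = \frac{b + w}{2 + b}$
$W{\left(n,h \right)} = 2 - \frac{n}{2}$ ($W{\left(n,h \right)} = \frac{-4 + n}{2 - 4} = \frac{-4 + n}{-2} = - \frac{-4 + n}{2} = 2 - \frac{n}{2}$)
$F{\left(Z,u \right)} = 16 i \sqrt{3}$ ($F{\left(Z,u \right)} = \sqrt{-325 - 443} = \sqrt{-768} = 16 i \sqrt{3}$)
$\frac{\left(-118\right) W{\left(27,A{\left(-4 \right)} \right)}}{F{\left(152,81 \right)}} = \frac{\left(-118\right) \left(2 - \frac{27}{2}\right)}{16 i \sqrt{3}} = - 118 \left(2 - \frac{27}{2}\right) \left(- \frac{i \sqrt{3}}{48}\right) = \left(-118\right) \left(- \frac{23}{2}\right) \left(- \frac{i \sqrt{3}}{48}\right) = 1357 \left(- \frac{i \sqrt{3}}{48}\right) = - \frac{1357 i \sqrt{3}}{48}$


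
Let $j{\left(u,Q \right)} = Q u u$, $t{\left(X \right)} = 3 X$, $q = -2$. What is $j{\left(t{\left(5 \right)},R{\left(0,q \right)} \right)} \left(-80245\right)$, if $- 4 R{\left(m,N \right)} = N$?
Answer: $- \frac{18055125}{2} \approx -9.0276 \cdot 10^{6}$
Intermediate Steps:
$R{\left(m,N \right)} = - \frac{N}{4}$
$j{\left(u,Q \right)} = Q u^{2}$
$j{\left(t{\left(5 \right)},R{\left(0,q \right)} \right)} \left(-80245\right) = \left(- \frac{1}{4}\right) \left(-2\right) \left(3 \cdot 5\right)^{2} \left(-80245\right) = \frac{15^{2}}{2} \left(-80245\right) = \frac{1}{2} \cdot 225 \left(-80245\right) = \frac{225}{2} \left(-80245\right) = - \frac{18055125}{2}$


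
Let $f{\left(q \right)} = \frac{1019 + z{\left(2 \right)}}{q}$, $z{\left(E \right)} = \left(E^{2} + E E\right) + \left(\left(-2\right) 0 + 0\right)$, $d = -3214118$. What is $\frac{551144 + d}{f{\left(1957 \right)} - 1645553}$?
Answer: $\frac{2605720059}{1610173097} \approx 1.6183$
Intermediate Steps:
$z{\left(E \right)} = 2 E^{2}$ ($z{\left(E \right)} = \left(E^{2} + E^{2}\right) + \left(0 + 0\right) = 2 E^{2} + 0 = 2 E^{2}$)
$f{\left(q \right)} = \frac{1027}{q}$ ($f{\left(q \right)} = \frac{1019 + 2 \cdot 2^{2}}{q} = \frac{1019 + 2 \cdot 4}{q} = \frac{1019 + 8}{q} = \frac{1027}{q}$)
$\frac{551144 + d}{f{\left(1957 \right)} - 1645553} = \frac{551144 - 3214118}{\frac{1027}{1957} - 1645553} = - \frac{2662974}{1027 \cdot \frac{1}{1957} - 1645553} = - \frac{2662974}{\frac{1027}{1957} - 1645553} = - \frac{2662974}{- \frac{3220346194}{1957}} = \left(-2662974\right) \left(- \frac{1957}{3220346194}\right) = \frac{2605720059}{1610173097}$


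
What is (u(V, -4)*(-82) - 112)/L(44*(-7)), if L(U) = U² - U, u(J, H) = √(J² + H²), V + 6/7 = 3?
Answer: -4/3399 - 41*√1009/333102 ≈ -0.0050866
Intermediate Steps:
V = 15/7 (V = -6/7 + 3 = 15/7 ≈ 2.1429)
u(J, H) = √(H² + J²)
(u(V, -4)*(-82) - 112)/L(44*(-7)) = (√((-4)² + (15/7)²)*(-82) - 112)/(((44*(-7))*(-1 + 44*(-7)))) = (√(16 + 225/49)*(-82) - 112)/((-308*(-1 - 308))) = (√(1009/49)*(-82) - 112)/((-308*(-309))) = ((√1009/7)*(-82) - 112)/95172 = (-82*√1009/7 - 112)*(1/95172) = (-112 - 82*√1009/7)*(1/95172) = -4/3399 - 41*√1009/333102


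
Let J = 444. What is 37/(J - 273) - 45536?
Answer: -7786619/171 ≈ -45536.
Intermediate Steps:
37/(J - 273) - 45536 = 37/(444 - 273) - 45536 = 37/171 - 45536 = -7786619/171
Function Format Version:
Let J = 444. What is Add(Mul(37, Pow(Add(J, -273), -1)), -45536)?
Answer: Rational(-7786619, 171) ≈ -45536.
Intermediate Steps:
Add(Mul(37, Pow(Add(J, -273), -1)), -45536) = Add(Mul(37, Pow(Add(444, -273), -1)), -45536) = Add(Mul(37, Pow(171, -1)), -45536) = Add(Mul(37, Rational(1, 171)), -45536) = Add(Rational(37, 171), -45536) = Rational(-7786619, 171)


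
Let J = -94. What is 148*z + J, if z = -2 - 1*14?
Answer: -2462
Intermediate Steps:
z = -16 (z = -2 - 14 = -16)
148*z + J = 148*(-16) - 94 = -2368 - 94 = -2462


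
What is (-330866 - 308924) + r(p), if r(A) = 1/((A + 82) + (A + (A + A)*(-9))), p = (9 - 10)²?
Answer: -42226139/66 ≈ -6.3979e+5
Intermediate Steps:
p = 1 (p = (-1)² = 1)
r(A) = 1/(82 - 16*A) (r(A) = 1/((82 + A) + (A + (2*A)*(-9))) = 1/((82 + A) + (A - 18*A)) = 1/((82 + A) - 17*A) = 1/(82 - 16*A))
(-330866 - 308924) + r(p) = (-330866 - 308924) - 1/(-82 + 16*1) = -639790 - 1/(-82 + 16) = -639790 - 1/(-66) = -639790 - 1*(-1/66) = -639790 + 1/66 = -42226139/66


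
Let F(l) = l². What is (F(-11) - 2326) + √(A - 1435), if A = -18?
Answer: -2205 + I*√1453 ≈ -2205.0 + 38.118*I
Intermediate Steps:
(F(-11) - 2326) + √(A - 1435) = ((-11)² - 2326) + √(-18 - 1435) = (121 - 2326) + √(-1453) = -2205 + I*√1453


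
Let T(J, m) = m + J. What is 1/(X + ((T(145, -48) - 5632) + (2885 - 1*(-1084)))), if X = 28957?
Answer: 1/27391 ≈ 3.6508e-5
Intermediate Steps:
T(J, m) = J + m
1/(X + ((T(145, -48) - 5632) + (2885 - 1*(-1084)))) = 1/(28957 + (((145 - 48) - 5632) + (2885 - 1*(-1084)))) = 1/(28957 + ((97 - 5632) + (2885 + 1084))) = 1/(28957 + (-5535 + 3969)) = 1/(28957 - 1566) = 1/27391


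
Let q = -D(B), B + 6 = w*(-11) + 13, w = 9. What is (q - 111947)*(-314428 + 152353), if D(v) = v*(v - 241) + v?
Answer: 23094228825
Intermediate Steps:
B = -92 (B = -6 + (9*(-11) + 13) = -6 + (-99 + 13) = -6 - 86 = -92)
D(v) = v + v*(-241 + v) (D(v) = v*(-241 + v) + v = v + v*(-241 + v))
q = -30544 (q = -(-92)*(-240 - 92) = -(-92)*(-332) = -1*30544 = -30544)
(q - 111947)*(-314428 + 152353) = (-30544 - 111947)*(-314428 + 152353) = -142491*(-162075) = 23094228825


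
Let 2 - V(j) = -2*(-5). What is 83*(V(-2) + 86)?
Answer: 6474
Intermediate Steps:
V(j) = -8 (V(j) = 2 - (-2)*(-5) = 2 - 1*10 = 2 - 10 = -8)
83*(V(-2) + 86) = 83*(-8 + 86) = 83*78 = 6474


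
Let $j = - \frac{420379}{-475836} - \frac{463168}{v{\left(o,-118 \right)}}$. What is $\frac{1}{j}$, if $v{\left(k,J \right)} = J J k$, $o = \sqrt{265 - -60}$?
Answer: $- \frac{787752366219478947300}{2339847217934667755219} - \frac{456317553098266824960 \sqrt{13}}{2339847217934667755219} \approx -1.0398$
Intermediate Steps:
$o = 5 \sqrt{13}$ ($o = \sqrt{265 + 60} = \sqrt{325} = 5 \sqrt{13} \approx 18.028$)
$v{\left(k,J \right)} = k J^{2}$
$j = \frac{420379}{475836} - \frac{115792 \sqrt{13}}{226265}$ ($j = - \frac{420379}{-475836} - \frac{463168}{5 \sqrt{13} \left(-118\right)^{2}} = \left(-420379\right) \left(- \frac{1}{475836}\right) - \frac{463168}{5 \sqrt{13} \cdot 13924} = \frac{420379}{475836} - \frac{463168}{69620 \sqrt{13}} = \frac{420379}{475836} - 463168 \frac{\sqrt{13}}{905060} = \frac{420379}{475836} - \frac{115792 \sqrt{13}}{226265} \approx -0.9617$)
$\frac{1}{j} = \frac{1}{\frac{420379}{475836} - \frac{115792 \sqrt{13}}{226265}}$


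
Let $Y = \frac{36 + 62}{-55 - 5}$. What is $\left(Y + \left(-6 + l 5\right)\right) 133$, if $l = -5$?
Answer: $- \frac{130207}{30} \approx -4340.2$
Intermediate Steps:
$Y = - \frac{49}{30}$ ($Y = \frac{98}{-60} = 98 \left(- \frac{1}{60}\right) = - \frac{49}{30} \approx -1.6333$)
$\left(Y + \left(-6 + l 5\right)\right) 133 = \left(- \frac{49}{30} - 31\right) 133 = \left(- \frac{979}{30}\right) 133 = - \frac{130207}{30}$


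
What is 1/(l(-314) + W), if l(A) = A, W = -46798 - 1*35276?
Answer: -1/82388 ≈ -1.2138e-5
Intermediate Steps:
W = -82074 (W = -46798 - 35276 = -82074)
1/(l(-314) + W) = 1/(-314 - 82074) = 1/(-82388) = -1/82388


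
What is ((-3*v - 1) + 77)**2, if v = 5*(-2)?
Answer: 11236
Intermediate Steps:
v = -10
((-3*v - 1) + 77)**2 = ((-3*(-10) - 1) + 77)**2 = ((30 - 1) + 77)**2 = (29 + 77)**2 = 106**2 = 11236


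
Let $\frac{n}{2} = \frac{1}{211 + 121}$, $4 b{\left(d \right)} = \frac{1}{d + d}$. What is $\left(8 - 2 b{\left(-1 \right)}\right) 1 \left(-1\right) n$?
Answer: $- \frac{33}{664} \approx -0.049699$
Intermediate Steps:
$b{\left(d \right)} = \frac{1}{8 d}$ ($b{\left(d \right)} = \frac{1}{4 \left(d + d\right)} = \frac{1}{4 \cdot 2 d} = \frac{\frac{1}{2} \frac{1}{d}}{4} = \frac{1}{8 d}$)
$n = \frac{1}{166}$ ($n = \frac{2}{211 + 121} = \frac{2}{332} = 2 \cdot \frac{1}{332} = \frac{1}{166} \approx 0.0060241$)
$\left(8 - 2 b{\left(-1 \right)}\right) 1 \left(-1\right) n = \left(8 - 2 \frac{1}{8 \left(-1\right)}\right) 1 \left(-1\right) \frac{1}{166} = \left(8 - 2 \cdot \frac{1}{8} \left(-1\right)\right) \left(-1\right) \frac{1}{166} = \left(8 - - \frac{1}{4}\right) \left(-1\right) \frac{1}{166} = \left(8 + \frac{1}{4}\right) \left(-1\right) \frac{1}{166} = \frac{33}{4} \left(-1\right) \frac{1}{166} = \left(- \frac{33}{4}\right) \frac{1}{166} = - \frac{33}{664}$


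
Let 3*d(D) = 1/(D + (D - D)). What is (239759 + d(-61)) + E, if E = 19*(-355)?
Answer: 42641561/183 ≈ 2.3301e+5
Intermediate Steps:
E = -6745
d(D) = 1/(3*D) (d(D) = 1/(3*(D + (D - D))) = 1/(3*(D + 0)) = 1/(3*D))
(239759 + d(-61)) + E = (239759 + (1/3)/(-61)) - 6745 = (239759 + (1/3)*(-1/61)) - 6745 = (239759 - 1/183) - 6745 = 43875896/183 - 6745 = 42641561/183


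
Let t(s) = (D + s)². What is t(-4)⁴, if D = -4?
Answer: 16777216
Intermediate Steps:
t(s) = (-4 + s)²
t(-4)⁴ = ((-4 - 4)²)⁴ = ((-8)²)⁴ = 64⁴ = 16777216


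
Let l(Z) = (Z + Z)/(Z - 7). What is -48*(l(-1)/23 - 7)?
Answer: 7716/23 ≈ 335.48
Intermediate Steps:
l(Z) = 2*Z/(-7 + Z) (l(Z) = (2*Z)/(-7 + Z) = 2*Z/(-7 + Z))
-48*(l(-1)/23 - 7) = -48*((2*(-1)/(-7 - 1))/23 - 7) = -48*((2*(-1)/(-8))*(1/23) - 7) = -48*((2*(-1)*(-1/8))*(1/23) - 7) = -48*((1/4)*(1/23) - 7) = -48*(1/92 - 7) = -48*(-643/92) = 7716/23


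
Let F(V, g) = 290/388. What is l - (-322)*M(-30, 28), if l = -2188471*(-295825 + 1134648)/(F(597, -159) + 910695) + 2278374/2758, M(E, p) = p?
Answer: -69815750172251319/34804970075 ≈ -2.0059e+6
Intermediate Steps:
F(V, g) = 145/194 (F(V, g) = 290*(1/388) = 145/194)
l = -70129551782447519/34804970075 (l = -2188471*(-295825 + 1134648)/(145/194 + 910695) + 2278374/2758 = -2188471/((176674975/194)/838823) + 2278374*(1/2758) = -2188471/((176674975/194)*(1/838823)) + 162741/197 = -2188471/176674975/162731662 + 162741/197 = -2188471*162731662/176674975 + 162741/197 = -356133523068802/176674975 + 162741/197 = -70129551782447519/34804970075 ≈ -2.0149e+6)
l - (-322)*M(-30, 28) = -70129551782447519/34804970075 - (-322)*28 = -70129551782447519/34804970075 - 1*(-9016) = -70129551782447519/34804970075 + 9016 = -69815750172251319/34804970075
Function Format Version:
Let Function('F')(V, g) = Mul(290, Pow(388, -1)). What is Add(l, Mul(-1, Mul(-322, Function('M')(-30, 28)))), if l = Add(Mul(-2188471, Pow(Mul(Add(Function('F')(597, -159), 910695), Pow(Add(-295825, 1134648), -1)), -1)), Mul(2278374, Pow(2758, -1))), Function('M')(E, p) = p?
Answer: Rational(-69815750172251319, 34804970075) ≈ -2.0059e+6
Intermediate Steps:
Function('F')(V, g) = Rational(145, 194) (Function('F')(V, g) = Mul(290, Rational(1, 388)) = Rational(145, 194))
l = Rational(-70129551782447519, 34804970075) (l = Add(Mul(-2188471, Pow(Mul(Add(Rational(145, 194), 910695), Pow(Add(-295825, 1134648), -1)), -1)), Mul(2278374, Pow(2758, -1))) = Add(Mul(-2188471, Pow(Mul(Rational(176674975, 194), Pow(838823, -1)), -1)), Mul(2278374, Rational(1, 2758))) = Add(Mul(-2188471, Pow(Mul(Rational(176674975, 194), Rational(1, 838823)), -1)), Rational(162741, 197)) = Add(Mul(-2188471, Pow(Rational(176674975, 162731662), -1)), Rational(162741, 197)) = Add(Mul(-2188471, Rational(162731662, 176674975)), Rational(162741, 197)) = Add(Rational(-356133523068802, 176674975), Rational(162741, 197)) = Rational(-70129551782447519, 34804970075) ≈ -2.0149e+6)
Add(l, Mul(-1, Mul(-322, Function('M')(-30, 28)))) = Add(Rational(-70129551782447519, 34804970075), Mul(-1, Mul(-322, 28))) = Add(Rational(-70129551782447519, 34804970075), Mul(-1, -9016)) = Add(Rational(-70129551782447519, 34804970075), 9016) = Rational(-69815750172251319, 34804970075)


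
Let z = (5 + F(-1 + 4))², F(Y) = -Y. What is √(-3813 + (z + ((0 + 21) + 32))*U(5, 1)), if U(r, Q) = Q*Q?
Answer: 2*I*√939 ≈ 61.286*I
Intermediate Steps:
U(r, Q) = Q²
z = 4 (z = (5 - (-1 + 4))² = (5 - 1*3)² = (5 - 3)² = 2² = 4)
√(-3813 + (z + ((0 + 21) + 32))*U(5, 1)) = √(-3813 + (4 + ((0 + 21) + 32))*1²) = √(-3813 + (4 + (21 + 32))*1) = √(-3813 + (4 + 53)*1) = √(-3813 + 57*1) = √(-3813 + 57) = √(-3756) = 2*I*√939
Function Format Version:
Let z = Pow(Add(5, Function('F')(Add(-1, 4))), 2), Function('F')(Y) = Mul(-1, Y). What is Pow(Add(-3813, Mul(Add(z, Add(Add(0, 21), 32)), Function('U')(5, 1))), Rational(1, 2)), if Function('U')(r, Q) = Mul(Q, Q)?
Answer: Mul(2, I, Pow(939, Rational(1, 2))) ≈ Mul(61.286, I)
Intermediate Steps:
Function('U')(r, Q) = Pow(Q, 2)
z = 4 (z = Pow(Add(5, Mul(-1, Add(-1, 4))), 2) = Pow(Add(5, Mul(-1, 3)), 2) = Pow(Add(5, -3), 2) = Pow(2, 2) = 4)
Pow(Add(-3813, Mul(Add(z, Add(Add(0, 21), 32)), Function('U')(5, 1))), Rational(1, 2)) = Pow(Add(-3813, Mul(Add(4, Add(Add(0, 21), 32)), Pow(1, 2))), Rational(1, 2)) = Pow(Add(-3813, Mul(Add(4, Add(21, 32)), 1)), Rational(1, 2)) = Pow(Add(-3813, Mul(Add(4, 53), 1)), Rational(1, 2)) = Pow(Add(-3813, Mul(57, 1)), Rational(1, 2)) = Pow(Add(-3813, 57), Rational(1, 2)) = Pow(-3756, Rational(1, 2)) = Mul(2, I, Pow(939, Rational(1, 2)))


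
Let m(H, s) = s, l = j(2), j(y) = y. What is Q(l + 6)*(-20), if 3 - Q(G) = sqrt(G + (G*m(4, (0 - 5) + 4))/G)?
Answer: -60 + 20*sqrt(7) ≈ -7.0850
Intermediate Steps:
l = 2
Q(G) = 3 - sqrt(-1 + G) (Q(G) = 3 - sqrt(G + (G*((0 - 5) + 4))/G) = 3 - sqrt(G + (G*(-5 + 4))/G) = 3 - sqrt(G + (G*(-1))/G) = 3 - sqrt(G + (-G)/G) = 3 - sqrt(G - 1) = 3 - sqrt(-1 + G))
Q(l + 6)*(-20) = (3 - sqrt(-1 + (2 + 6)))*(-20) = (3 - sqrt(-1 + 8))*(-20) = (3 - sqrt(7))*(-20) = -60 + 20*sqrt(7)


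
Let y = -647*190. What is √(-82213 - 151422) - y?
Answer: 122930 + I*√233635 ≈ 1.2293e+5 + 483.36*I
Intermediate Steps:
y = -122930
√(-82213 - 151422) - y = √(-82213 - 151422) - 1*(-122930) = √(-233635) + 122930 = I*√233635 + 122930 = 122930 + I*√233635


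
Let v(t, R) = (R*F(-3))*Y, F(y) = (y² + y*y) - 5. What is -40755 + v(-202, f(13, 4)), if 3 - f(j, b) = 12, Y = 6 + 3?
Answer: -41808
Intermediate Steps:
Y = 9
f(j, b) = -9 (f(j, b) = 3 - 1*12 = 3 - 12 = -9)
F(y) = -5 + 2*y² (F(y) = (y² + y²) - 5 = 2*y² - 5 = -5 + 2*y²)
v(t, R) = 117*R (v(t, R) = (R*(-5 + 2*(-3)²))*9 = (R*(-5 + 2*9))*9 = (R*(-5 + 18))*9 = (R*13)*9 = (13*R)*9 = 117*R)
-40755 + v(-202, f(13, 4)) = -40755 + 117*(-9) = -40755 - 1053 = -41808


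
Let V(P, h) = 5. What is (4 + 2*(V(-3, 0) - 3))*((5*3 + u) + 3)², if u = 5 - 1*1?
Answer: 3872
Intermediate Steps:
u = 4 (u = 5 - 1 = 4)
(4 + 2*(V(-3, 0) - 3))*((5*3 + u) + 3)² = (4 + 2*(5 - 3))*((5*3 + 4) + 3)² = (4 + 2*2)*((15 + 4) + 3)² = (4 + 4)*(19 + 3)² = 8*22² = 8*484 = 3872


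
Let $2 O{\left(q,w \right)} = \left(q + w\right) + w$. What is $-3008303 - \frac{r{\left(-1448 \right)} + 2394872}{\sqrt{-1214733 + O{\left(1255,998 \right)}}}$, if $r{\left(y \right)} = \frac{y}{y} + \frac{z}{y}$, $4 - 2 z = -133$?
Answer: $-3008303 + \frac{6935552071 i \sqrt{4852430}}{7026318640} \approx -3.0083 \cdot 10^{6} + 2174.4 i$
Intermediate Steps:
$z = \frac{137}{2}$ ($z = 2 - - \frac{133}{2} = 2 + \frac{133}{2} = \frac{137}{2} \approx 68.5$)
$O{\left(q,w \right)} = w + \frac{q}{2}$ ($O{\left(q,w \right)} = \frac{\left(q + w\right) + w}{2} = \frac{q + 2 w}{2} = w + \frac{q}{2}$)
$r{\left(y \right)} = 1 + \frac{137}{2 y}$ ($r{\left(y \right)} = \frac{y}{y} + \frac{137}{2 y} = 1 + \frac{137}{2 y}$)
$-3008303 - \frac{r{\left(-1448 \right)} + 2394872}{\sqrt{-1214733 + O{\left(1255,998 \right)}}} = -3008303 - \frac{\frac{\frac{137}{2} - 1448}{-1448} + 2394872}{\sqrt{-1214733 + \left(998 + \frac{1}{2} \cdot 1255\right)}} = -3008303 - \frac{\left(- \frac{1}{1448}\right) \left(- \frac{2759}{2}\right) + 2394872}{\sqrt{-1214733 + \left(998 + \frac{1255}{2}\right)}} = -3008303 - \frac{\frac{2759}{2896} + 2394872}{\sqrt{-1214733 + \frac{3251}{2}}} = -3008303 - \frac{6935552071}{2896 \sqrt{- \frac{2426215}{2}}} = -3008303 - \frac{6935552071}{2896 \frac{i \sqrt{4852430}}{2}} = -3008303 - \frac{6935552071 \left(- \frac{i \sqrt{4852430}}{2426215}\right)}{2896} = -3008303 - - \frac{6935552071 i \sqrt{4852430}}{7026318640} = -3008303 + \frac{6935552071 i \sqrt{4852430}}{7026318640}$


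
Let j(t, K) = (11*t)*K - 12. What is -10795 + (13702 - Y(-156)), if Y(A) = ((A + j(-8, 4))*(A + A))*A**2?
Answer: -3948269733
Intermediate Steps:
j(t, K) = -12 + 11*K*t (j(t, K) = 11*K*t - 12 = -12 + 11*K*t)
Y(A) = 2*A**3*(-364 + A) (Y(A) = ((A + (-12 + 11*4*(-8)))*(A + A))*A**2 = ((A + (-12 - 352))*(2*A))*A**2 = ((A - 364)*(2*A))*A**2 = ((-364 + A)*(2*A))*A**2 = (2*A*(-364 + A))*A**2 = 2*A**3*(-364 + A))
-10795 + (13702 - Y(-156)) = -10795 + (13702 - 2*(-156)**3*(-364 - 156)) = -10795 + (13702 - 2*(-3796416)*(-520)) = -10795 + (13702 - 1*3948272640) = -10795 + (13702 - 3948272640) = -10795 - 3948258938 = -3948269733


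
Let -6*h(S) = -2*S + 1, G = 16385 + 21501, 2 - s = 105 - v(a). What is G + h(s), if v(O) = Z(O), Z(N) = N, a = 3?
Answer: 75705/2 ≈ 37853.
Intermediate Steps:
v(O) = O
s = -100 (s = 2 - (105 - 1*3) = 2 - (105 - 3) = 2 - 1*102 = 2 - 102 = -100)
G = 37886
h(S) = -⅙ + S/3 (h(S) = -(-2*S + 1)/6 = -(1 - 2*S)/6 = -⅙ + S/3)
G + h(s) = 37886 + (-⅙ + (⅓)*(-100)) = 37886 + (-⅙ - 100/3) = 37886 - 67/2 = 75705/2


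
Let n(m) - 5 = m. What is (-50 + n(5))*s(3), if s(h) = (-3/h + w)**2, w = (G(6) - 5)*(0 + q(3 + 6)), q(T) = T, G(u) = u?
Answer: -2560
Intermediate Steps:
n(m) = 5 + m
w = 9 (w = (6 - 5)*(0 + (3 + 6)) = 1*(0 + 9) = 1*9 = 9)
s(h) = (9 - 3/h)**2 (s(h) = (-3/h + 9)**2 = (9 - 3/h)**2)
(-50 + n(5))*s(3) = (-50 + (5 + 5))*(9*(-1 + 3*3)**2/3**2) = (-50 + 10)*(9*(1/9)*(-1 + 9)**2) = -360*8**2/9 = -360*64/9 = -40*64 = -2560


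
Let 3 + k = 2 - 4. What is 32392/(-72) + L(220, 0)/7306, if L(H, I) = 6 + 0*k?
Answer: -14790970/32877 ≈ -449.89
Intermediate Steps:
k = -5 (k = -3 + (2 - 4) = -3 - 2 = -5)
L(H, I) = 6 (L(H, I) = 6 + 0*(-5) = 6 + 0 = 6)
32392/(-72) + L(220, 0)/7306 = 32392/(-72) + 6/7306 = 32392*(-1/72) + 6*(1/7306) = -4049/9 + 3/3653 = -14790970/32877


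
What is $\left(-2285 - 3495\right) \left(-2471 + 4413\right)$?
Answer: $-11224760$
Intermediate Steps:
$\left(-2285 - 3495\right) \left(-2471 + 4413\right) = \left(-5780\right) 1942 = -11224760$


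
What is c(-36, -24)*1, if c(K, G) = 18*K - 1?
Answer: -649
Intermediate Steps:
c(K, G) = -1 + 18*K
c(-36, -24)*1 = (-1 + 18*(-36))*1 = (-1 - 648)*1 = -649*1 = -649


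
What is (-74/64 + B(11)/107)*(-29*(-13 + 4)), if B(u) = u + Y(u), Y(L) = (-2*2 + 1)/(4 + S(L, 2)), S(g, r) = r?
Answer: -945603/3424 ≈ -276.17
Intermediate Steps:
Y(L) = -½ (Y(L) = (-2*2 + 1)/(4 + 2) = (-4 + 1)/6 = -3*⅙ = -½)
B(u) = -½ + u (B(u) = u - ½ = -½ + u)
(-74/64 + B(11)/107)*(-29*(-13 + 4)) = (-74/64 + (-½ + 11)/107)*(-29*(-13 + 4)) = (-74*1/64 + (21/2)*(1/107))*(-29*(-9)) = (-37/32 + 21/214)*261 = -3623/3424*261 = -945603/3424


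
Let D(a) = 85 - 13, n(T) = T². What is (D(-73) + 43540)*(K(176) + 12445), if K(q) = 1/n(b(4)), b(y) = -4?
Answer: 2171016263/4 ≈ 5.4275e+8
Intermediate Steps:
D(a) = 72
K(q) = 1/16 (K(q) = 1/((-4)²) = 1/16)
(D(-73) + 43540)*(K(176) + 12445) = (72 + 43540)*(1/16 + 12445) = 43612*(199121/16) = 2171016263/4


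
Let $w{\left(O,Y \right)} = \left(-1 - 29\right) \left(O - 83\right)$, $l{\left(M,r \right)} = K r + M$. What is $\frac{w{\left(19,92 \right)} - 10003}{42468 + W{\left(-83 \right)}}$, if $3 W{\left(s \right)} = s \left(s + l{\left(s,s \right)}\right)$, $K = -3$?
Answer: $- \frac{24249}{120515} \approx -0.20121$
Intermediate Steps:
$l{\left(M,r \right)} = M - 3 r$ ($l{\left(M,r \right)} = - 3 r + M = M - 3 r$)
$W{\left(s \right)} = - \frac{s^{2}}{3}$ ($W{\left(s \right)} = \frac{s \left(s + \left(s - 3 s\right)\right)}{3} = \frac{s \left(s - 2 s\right)}{3} = \frac{s \left(- s\right)}{3} = \frac{\left(-1\right) s^{2}}{3} = - \frac{s^{2}}{3}$)
$w{\left(O,Y \right)} = 2490 - 30 O$ ($w{\left(O,Y \right)} = - 30 \left(-83 + O\right) = 2490 - 30 O$)
$\frac{w{\left(19,92 \right)} - 10003}{42468 + W{\left(-83 \right)}} = \frac{\left(2490 - 570\right) - 10003}{42468 - \frac{\left(-83\right)^{2}}{3}} = \frac{\left(2490 - 570\right) - 10003}{42468 - \frac{6889}{3}} = \frac{1920 - 10003}{42468 - \frac{6889}{3}} = - \frac{8083}{\frac{120515}{3}} = \left(-8083\right) \frac{3}{120515} = - \frac{24249}{120515}$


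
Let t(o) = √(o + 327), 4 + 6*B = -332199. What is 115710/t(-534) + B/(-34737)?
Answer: 332203/208422 - 38570*I*√23/23 ≈ 1.5939 - 8042.4*I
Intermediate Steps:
B = -332203/6 (B = -⅔ + (⅙)*(-332199) = -⅔ - 110733/2 = -332203/6 ≈ -55367.)
t(o) = √(327 + o)
115710/t(-534) + B/(-34737) = 115710/(√(327 - 534)) - 332203/6/(-34737) = 115710/(√(-207)) - 332203/6*(-1/34737) = 115710/((3*I*√23)) + 332203/208422 = 115710*(-I*√23/69) + 332203/208422 = -38570*I*√23/23 + 332203/208422 = 332203/208422 - 38570*I*√23/23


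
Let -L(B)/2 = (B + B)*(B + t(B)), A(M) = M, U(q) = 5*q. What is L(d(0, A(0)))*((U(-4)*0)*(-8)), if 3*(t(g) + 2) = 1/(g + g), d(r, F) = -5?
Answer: 0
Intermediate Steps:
t(g) = -2 + 1/(6*g) (t(g) = -2 + 1/(3*(g + g)) = -2 + 1/(3*((2*g))) = -2 + (1/(2*g))/3 = -2 + 1/(6*g))
L(B) = -4*B*(-2 + B + 1/(6*B)) (L(B) = -2*(B + B)*(B + (-2 + 1/(6*B))) = -2*2*B*(-2 + B + 1/(6*B)) = -4*B*(-2 + B + 1/(6*B)))
L(d(0, A(0)))*((U(-4)*0)*(-8)) = (-2/3 - 4*(-5)*(-2 - 5))*(((5*(-4))*0)*(-8)) = (-2/3 - 4*(-5)*(-7))*(-20*0*(-8)) = (-2/3 - 140)*(0*(-8)) = -422/3*0 = 0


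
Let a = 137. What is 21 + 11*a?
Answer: 1528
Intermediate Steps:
21 + 11*a = 21 + 11*137 = 21 + 1507 = 1528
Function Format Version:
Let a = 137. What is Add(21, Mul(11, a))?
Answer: 1528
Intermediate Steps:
Add(21, Mul(11, a)) = Add(21, Mul(11, 137)) = Add(21, 1507) = 1528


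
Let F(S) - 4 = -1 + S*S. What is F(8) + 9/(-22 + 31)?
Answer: 68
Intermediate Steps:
F(S) = 3 + S**2 (F(S) = 4 + (-1 + S*S) = 4 + (-1 + S**2) = 3 + S**2)
F(8) + 9/(-22 + 31) = (3 + 8**2) + 9/(-22 + 31) = (3 + 64) + 9/9 = 67 + (1/9)*9 = 67 + 1 = 68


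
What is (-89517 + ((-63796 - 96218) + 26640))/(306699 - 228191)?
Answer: -222891/78508 ≈ -2.8391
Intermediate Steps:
(-89517 + ((-63796 - 96218) + 26640))/(306699 - 228191) = (-89517 + (-160014 + 26640))/78508 = (-89517 - 133374)*(1/78508) = -222891*1/78508 = -222891/78508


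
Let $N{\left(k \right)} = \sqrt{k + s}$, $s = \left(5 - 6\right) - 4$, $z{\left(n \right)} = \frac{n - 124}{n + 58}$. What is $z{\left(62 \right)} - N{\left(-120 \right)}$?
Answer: $- \frac{31}{60} - 5 i \sqrt{5} \approx -0.51667 - 11.18 i$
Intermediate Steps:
$z{\left(n \right)} = \frac{-124 + n}{58 + n}$
$s = -5$ ($s = \left(5 - 6\right) - 4 = -1 - 4 = -5$)
$N{\left(k \right)} = \sqrt{-5 + k}$ ($N{\left(k \right)} = \sqrt{k - 5} = \sqrt{-5 + k}$)
$z{\left(62 \right)} - N{\left(-120 \right)} = \frac{-124 + 62}{58 + 62} - \sqrt{-5 - 120} = \frac{1}{120} \left(-62\right) - \sqrt{-125} = \frac{1}{120} \left(-62\right) - 5 i \sqrt{5} = - \frac{31}{60} - 5 i \sqrt{5}$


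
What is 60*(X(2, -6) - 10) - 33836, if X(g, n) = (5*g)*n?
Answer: -38036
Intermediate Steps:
X(g, n) = 5*g*n
60*(X(2, -6) - 10) - 33836 = 60*(5*2*(-6) - 10) - 33836 = 60*(-60 - 10) - 33836 = 60*(-70) - 33836 = -4200 - 33836 = -38036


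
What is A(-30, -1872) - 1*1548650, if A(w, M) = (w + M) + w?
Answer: -1550582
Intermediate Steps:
A(w, M) = M + 2*w (A(w, M) = (M + w) + w = M + 2*w)
A(-30, -1872) - 1*1548650 = (-1872 + 2*(-30)) - 1*1548650 = (-1872 - 60) - 1548650 = -1932 - 1548650 = -1550582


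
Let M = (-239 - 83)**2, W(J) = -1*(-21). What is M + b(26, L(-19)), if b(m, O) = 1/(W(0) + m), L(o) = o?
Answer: 4873149/47 ≈ 1.0368e+5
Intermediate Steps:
W(J) = 21
b(m, O) = 1/(21 + m)
M = 103684 (M = (-322)**2 = 103684)
M + b(26, L(-19)) = 103684 + 1/(21 + 26) = 103684 + 1/47 = 4873149/47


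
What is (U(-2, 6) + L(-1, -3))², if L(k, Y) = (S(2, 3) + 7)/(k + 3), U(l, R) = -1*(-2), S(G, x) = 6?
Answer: 289/4 ≈ 72.250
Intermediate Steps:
U(l, R) = 2
L(k, Y) = 13/(3 + k) (L(k, Y) = (6 + 7)/(k + 3) = 13/(3 + k))
(U(-2, 6) + L(-1, -3))² = (2 + 13/(3 - 1))² = (2 + 13/2)² = (17/2)² = 289/4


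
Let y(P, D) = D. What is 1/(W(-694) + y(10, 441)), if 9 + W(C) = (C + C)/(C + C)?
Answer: 1/433 ≈ 0.0023095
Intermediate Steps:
W(C) = -8 (W(C) = -9 + (C + C)/(C + C) = -9 + (2*C)/((2*C)) = -9 + (2*C)*(1/(2*C)) = -9 + 1 = -8)
1/(W(-694) + y(10, 441)) = 1/(-8 + 441) = 1/433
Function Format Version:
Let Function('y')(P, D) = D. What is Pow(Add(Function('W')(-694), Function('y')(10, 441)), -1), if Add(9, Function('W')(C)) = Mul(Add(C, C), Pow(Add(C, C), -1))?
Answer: Rational(1, 433) ≈ 0.0023095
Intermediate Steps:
Function('W')(C) = -8 (Function('W')(C) = Add(-9, Mul(Add(C, C), Pow(Add(C, C), -1))) = Add(-9, Mul(Mul(2, C), Pow(Mul(2, C), -1))) = Add(-9, Mul(Mul(2, C), Mul(Rational(1, 2), Pow(C, -1)))) = Add(-9, 1) = -8)
Pow(Add(Function('W')(-694), Function('y')(10, 441)), -1) = Pow(Add(-8, 441), -1) = Pow(433, -1) = Rational(1, 433)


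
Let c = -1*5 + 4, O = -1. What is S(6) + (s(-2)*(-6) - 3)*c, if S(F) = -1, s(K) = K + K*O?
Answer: 2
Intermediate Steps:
s(K) = 0 (s(K) = K + K*(-1) = K - K = 0)
c = -1 (c = -5 + 4 = -1)
S(6) + (s(-2)*(-6) - 3)*c = -1 + (0*(-6) - 3)*(-1) = -1 + (0 - 3)*(-1) = -1 - 3*(-1) = -1 + 3 = 2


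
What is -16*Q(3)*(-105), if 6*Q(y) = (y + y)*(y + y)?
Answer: 10080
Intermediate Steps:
Q(y) = 2*y²/3 (Q(y) = ((y + y)*(y + y))/6 = ((2*y)*(2*y))/6 = (4*y²)/6 = 2*y²/3)
-16*Q(3)*(-105) = -16*(⅔)*3²*(-105) = -16*(⅔)*9*(-105) = -96*(-105) = -16*(-630) = 10080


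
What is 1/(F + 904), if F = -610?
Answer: 1/294 ≈ 0.0034014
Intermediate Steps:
1/(F + 904) = 1/(-610 + 904) = 1/294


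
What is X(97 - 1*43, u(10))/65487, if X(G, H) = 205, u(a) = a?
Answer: 205/65487 ≈ 0.0031304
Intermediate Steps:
X(97 - 1*43, u(10))/65487 = 205/65487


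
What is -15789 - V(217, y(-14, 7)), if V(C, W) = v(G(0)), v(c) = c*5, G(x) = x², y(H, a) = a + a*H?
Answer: -15789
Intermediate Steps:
y(H, a) = a + H*a
v(c) = 5*c
V(C, W) = 0 (V(C, W) = 5*0² = 5*0 = 0)
-15789 - V(217, y(-14, 7)) = -15789 - 1*0 = -15789 + 0 = -15789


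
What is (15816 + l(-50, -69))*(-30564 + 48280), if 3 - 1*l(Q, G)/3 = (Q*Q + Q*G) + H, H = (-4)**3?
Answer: -32473428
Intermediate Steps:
H = -64
l(Q, G) = 201 - 3*Q**2 - 3*G*Q (l(Q, G) = 9 - 3*((Q*Q + Q*G) - 64) = 9 - 3*((Q**2 + G*Q) - 64) = 9 - 3*(-64 + Q**2 + G*Q) = 9 + (192 - 3*Q**2 - 3*G*Q) = 201 - 3*Q**2 - 3*G*Q)
(15816 + l(-50, -69))*(-30564 + 48280) = (15816 + (201 - 3*(-50)**2 - 3*(-69)*(-50)))*(-30564 + 48280) = (15816 + (201 - 3*2500 - 10350))*17716 = (15816 + (201 - 7500 - 10350))*17716 = (15816 - 17649)*17716 = -1833*17716 = -32473428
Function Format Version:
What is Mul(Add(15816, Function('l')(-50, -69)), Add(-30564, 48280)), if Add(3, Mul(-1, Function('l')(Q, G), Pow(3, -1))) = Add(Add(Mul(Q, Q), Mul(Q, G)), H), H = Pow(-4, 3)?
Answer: -32473428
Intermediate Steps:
H = -64
Function('l')(Q, G) = Add(201, Mul(-3, Pow(Q, 2)), Mul(-3, G, Q)) (Function('l')(Q, G) = Add(9, Mul(-3, Add(Add(Mul(Q, Q), Mul(Q, G)), -64))) = Add(9, Mul(-3, Add(Add(Pow(Q, 2), Mul(G, Q)), -64))) = Add(9, Mul(-3, Add(-64, Pow(Q, 2), Mul(G, Q)))) = Add(9, Add(192, Mul(-3, Pow(Q, 2)), Mul(-3, G, Q))) = Add(201, Mul(-3, Pow(Q, 2)), Mul(-3, G, Q)))
Mul(Add(15816, Function('l')(-50, -69)), Add(-30564, 48280)) = Mul(Add(15816, Add(201, Mul(-3, Pow(-50, 2)), Mul(-3, -69, -50))), Add(-30564, 48280)) = Mul(Add(15816, Add(201, Mul(-3, 2500), -10350)), 17716) = Mul(Add(15816, Add(201, -7500, -10350)), 17716) = Mul(Add(15816, -17649), 17716) = Mul(-1833, 17716) = -32473428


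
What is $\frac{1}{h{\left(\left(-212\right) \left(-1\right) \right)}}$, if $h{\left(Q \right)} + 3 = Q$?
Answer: $\frac{1}{209} \approx 0.0047847$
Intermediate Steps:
$h{\left(Q \right)} = -3 + Q$
$\frac{1}{h{\left(\left(-212\right) \left(-1\right) \right)}} = \frac{1}{-3 - -212} = \frac{1}{-3 + 212} = \frac{1}{209}$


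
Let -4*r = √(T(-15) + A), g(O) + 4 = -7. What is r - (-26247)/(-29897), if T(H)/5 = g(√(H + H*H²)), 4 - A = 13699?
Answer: -26247/29897 - 25*I*√22/4 ≈ -0.87791 - 29.315*I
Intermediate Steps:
A = -13695 (A = 4 - 1*13699 = 4 - 13699 = -13695)
g(O) = -11 (g(O) = -4 - 7 = -11)
T(H) = -55 (T(H) = 5*(-11) = -55)
r = -25*I*√22/4 (r = -√(-55 - 13695)/4 = -25*I*√22/4 ≈ -29.315*I)
r - (-26247)/(-29897) = -25*I*√22/4 - (-26247)/(-29897) = -25*I*√22/4 - (-26247)*(-1)/29897 = -25*I*√22/4 - 1*26247/29897 = -25*I*√22/4 - 26247/29897 = -26247/29897 - 25*I*√22/4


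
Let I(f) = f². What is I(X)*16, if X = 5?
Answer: 400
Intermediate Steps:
I(X)*16 = 5²*16 = 25*16 = 400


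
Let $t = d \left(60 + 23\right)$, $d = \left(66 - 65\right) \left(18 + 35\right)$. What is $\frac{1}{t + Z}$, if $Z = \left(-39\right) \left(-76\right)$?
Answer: $\frac{1}{7363} \approx 0.00013581$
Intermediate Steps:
$d = 53$ ($d = 1 \cdot 53 = 53$)
$Z = 2964$
$t = 4399$ ($t = 53 \left(60 + 23\right) = 53 \cdot 83 = 4399$)
$\frac{1}{t + Z} = \frac{1}{4399 + 2964} = \frac{1}{7363}$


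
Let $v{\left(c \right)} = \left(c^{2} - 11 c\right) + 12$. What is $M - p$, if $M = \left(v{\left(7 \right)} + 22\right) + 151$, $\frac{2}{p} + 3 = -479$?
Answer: $\frac{37838}{241} \approx 157.0$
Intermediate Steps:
$v{\left(c \right)} = 12 + c^{2} - 11 c$
$p = - \frac{1}{241}$ ($p = \frac{2}{-3 - 479} = \frac{2}{-482} = 2 \left(- \frac{1}{482}\right) = - \frac{1}{241} \approx -0.0041494$)
$M = 157$ ($M = \left(\left(12 + 7^{2} - 77\right) + 22\right) + 151 = \left(\left(12 + 49 - 77\right) + 22\right) + 151 = \left(-16 + 22\right) + 151 = 6 + 151 = 157$)
$M - p = 157 - - \frac{1}{241} = 157 + \frac{1}{241} = \frac{37838}{241}$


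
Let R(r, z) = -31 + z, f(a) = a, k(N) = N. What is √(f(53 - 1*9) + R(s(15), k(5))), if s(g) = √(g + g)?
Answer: 3*√2 ≈ 4.2426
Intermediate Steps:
s(g) = √2*√g (s(g) = √(2*g) = √2*√g)
√(f(53 - 1*9) + R(s(15), k(5))) = √((53 - 1*9) + (-31 + 5)) = √((53 - 9) - 26) = √(44 - 26) = √18 = 3*√2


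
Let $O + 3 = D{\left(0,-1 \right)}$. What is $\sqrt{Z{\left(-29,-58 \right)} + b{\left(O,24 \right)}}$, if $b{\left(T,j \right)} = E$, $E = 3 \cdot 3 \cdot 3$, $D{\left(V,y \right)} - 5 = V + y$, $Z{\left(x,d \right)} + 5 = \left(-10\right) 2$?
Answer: $\sqrt{2} \approx 1.4142$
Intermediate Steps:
$Z{\left(x,d \right)} = -25$ ($Z{\left(x,d \right)} = -5 - 20 = -25$)
$D{\left(V,y \right)} = 5 + V + y$ ($D{\left(V,y \right)} = 5 + \left(V + y\right) = 5 + V + y$)
$O = 1$ ($O = -3 + \left(5 + 0 - 1\right) = -3 + 4 = 1$)
$E = 27$ ($E = 9 \cdot 3 = 27$)
$b{\left(T,j \right)} = 27$
$\sqrt{Z{\left(-29,-58 \right)} + b{\left(O,24 \right)}} = \sqrt{-25 + 27} = \sqrt{2}$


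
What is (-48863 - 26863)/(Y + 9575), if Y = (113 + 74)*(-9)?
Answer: -37863/3946 ≈ -9.5953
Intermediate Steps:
Y = -1683 (Y = 187*(-9) = -1683)
(-48863 - 26863)/(Y + 9575) = (-48863 - 26863)/(-1683 + 9575) = -75726/7892 = -75726*1/7892 = -37863/3946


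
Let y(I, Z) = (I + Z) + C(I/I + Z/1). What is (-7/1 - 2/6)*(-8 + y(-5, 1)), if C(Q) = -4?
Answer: 352/3 ≈ 117.33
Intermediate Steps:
y(I, Z) = -4 + I + Z (y(I, Z) = (I + Z) - 4 = -4 + I + Z)
(-7/1 - 2/6)*(-8 + y(-5, 1)) = (-7/1 - 2/6)*(-8 + (-4 - 5 + 1)) = (-7*1 - 2*⅙)*(-8 - 8) = (-7 - ⅓)*(-16) = -22/3*(-16) = 352/3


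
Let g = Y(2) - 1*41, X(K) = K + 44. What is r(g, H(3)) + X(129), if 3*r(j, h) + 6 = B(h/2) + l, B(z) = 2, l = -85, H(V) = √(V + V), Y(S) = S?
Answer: 430/3 ≈ 143.33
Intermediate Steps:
H(V) = √2*√V (H(V) = √(2*V) = √2*√V)
X(K) = 44 + K
g = -39 (g = 2 - 1*41 = 2 - 41 = -39)
r(j, h) = -89/3 (r(j, h) = -2 + (2 - 85)/3 = -2 + (⅓)*(-83) = -2 - 83/3 = -89/3)
r(g, H(3)) + X(129) = -89/3 + (44 + 129) = -89/3 + 173 = 430/3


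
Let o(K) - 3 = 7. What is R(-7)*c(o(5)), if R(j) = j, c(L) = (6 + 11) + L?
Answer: -189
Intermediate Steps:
o(K) = 10 (o(K) = 3 + 7 = 10)
c(L) = 17 + L
R(-7)*c(o(5)) = -7*(17 + 10) = -7*27 = -189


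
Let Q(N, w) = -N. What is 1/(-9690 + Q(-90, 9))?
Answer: -1/9600 ≈ -0.00010417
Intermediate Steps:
1/(-9690 + Q(-90, 9)) = 1/(-9690 - 1*(-90)) = 1/(-9690 + 90) = 1/(-9600) = -1/9600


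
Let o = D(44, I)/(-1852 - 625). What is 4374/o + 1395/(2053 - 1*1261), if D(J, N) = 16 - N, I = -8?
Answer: -39725971/88 ≈ -4.5143e+5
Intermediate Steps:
o = -24/2477 (o = (16 - 1*(-8))/(-1852 - 625) = (16 + 8)/(-2477) = 24*(-1/2477) = -24/2477 ≈ -0.0096891)
4374/o + 1395/(2053 - 1*1261) = 4374/(-24/2477) + 1395/(2053 - 1*1261) = 4374*(-2477/24) + 1395/(2053 - 1261) = -1805733/4 + 1395/792 = -1805733/4 + 1395*(1/792) = -1805733/4 + 155/88 = -39725971/88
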